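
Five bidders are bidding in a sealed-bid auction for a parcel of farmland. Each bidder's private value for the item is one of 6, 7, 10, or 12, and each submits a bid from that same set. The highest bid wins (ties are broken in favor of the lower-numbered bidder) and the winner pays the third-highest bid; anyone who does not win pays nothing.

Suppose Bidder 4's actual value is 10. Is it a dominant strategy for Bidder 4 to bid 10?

Consider the case where Bidder 1 bids 6, Bidder 2 bids 6, Bidder 3 bids 6 and Bidder 5 bids 12.
Truthful bid 10: loses, pays 0, utility 0.
Bid 12 instead: wins, pays 6, utility 10 - 6 = 4.
Since 4 > 0, bidding 12 is strictly better here, so truthful bidding is not dominant.

No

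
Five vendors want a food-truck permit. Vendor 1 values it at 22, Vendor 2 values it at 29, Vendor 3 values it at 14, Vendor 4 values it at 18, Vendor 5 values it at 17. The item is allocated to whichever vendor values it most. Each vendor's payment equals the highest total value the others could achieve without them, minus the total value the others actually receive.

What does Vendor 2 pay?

Vendor 2 has the highest value and receives the item.
Without Vendor 2, the item would go to the next-highest value, 22, so the others could achieve 22.
With Vendor 2 present and winning, the others receive nothing, so their total is 0.
Payment = 22 - 0 = 22.

22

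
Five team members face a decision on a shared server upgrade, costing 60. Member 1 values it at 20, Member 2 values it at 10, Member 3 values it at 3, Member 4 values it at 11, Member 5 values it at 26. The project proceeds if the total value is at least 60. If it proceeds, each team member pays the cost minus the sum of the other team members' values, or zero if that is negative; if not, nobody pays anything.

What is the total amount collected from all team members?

27

Total value 70 ≥ cost 60, so it is built.
Member 1: others sum to 50; max(0, 60 - 50) = 10.
Member 2: others sum to 60; max(0, 60 - 60) = 0.
Member 3: others sum to 67; max(0, 60 - 67) = 0.
Member 4: others sum to 59; max(0, 60 - 59) = 1.
Member 5: others sum to 44; max(0, 60 - 44) = 16.
Total collected = 10 + 0 + 0 + 1 + 16 = 27.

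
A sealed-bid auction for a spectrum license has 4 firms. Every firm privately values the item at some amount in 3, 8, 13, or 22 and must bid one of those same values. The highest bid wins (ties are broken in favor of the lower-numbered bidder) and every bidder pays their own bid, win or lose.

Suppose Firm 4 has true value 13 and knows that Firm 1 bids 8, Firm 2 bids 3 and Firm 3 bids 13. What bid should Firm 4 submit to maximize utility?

3

Bid 3: loses but pays 3, utility -3.
Bid 8: loses but pays 8, utility -8.
Bid 13: loses but pays 13, utility -13.
Bid 22: wins, pays 22, utility 13 - 22 = -9.
The best choice is 3 with utility -3.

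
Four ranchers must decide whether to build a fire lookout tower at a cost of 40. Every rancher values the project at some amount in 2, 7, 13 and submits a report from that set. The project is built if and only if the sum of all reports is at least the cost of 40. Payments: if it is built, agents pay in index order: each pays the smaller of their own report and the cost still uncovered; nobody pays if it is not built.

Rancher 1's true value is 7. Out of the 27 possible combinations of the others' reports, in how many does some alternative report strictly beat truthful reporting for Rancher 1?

1

Others report (13, 13, 13): truth gives 0; report 2 gives 5 > 0. Violating.
Others report (2, 2, 2): truth gives 0; no alternative beats it.
Others report (2, 2, 7): truth gives 0; no alternative beats it.
(Checking all 27 profiles: 1 has a profitable deviation, 26 do not.)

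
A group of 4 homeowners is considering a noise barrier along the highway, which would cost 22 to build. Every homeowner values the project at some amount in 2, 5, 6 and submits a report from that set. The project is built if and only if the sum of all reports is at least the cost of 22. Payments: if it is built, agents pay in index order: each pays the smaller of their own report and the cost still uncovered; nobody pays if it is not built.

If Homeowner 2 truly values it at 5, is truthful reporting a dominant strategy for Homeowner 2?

Yes

Check each profile of the others' reports and compare truth against every alternative report.
Others report (2, 2, 2): truth gives 0, best alternative gives 0.
Others report (2, 2, 5): truth gives 0, best alternative gives 0.
Others report (2, 2, 6): truth gives 0, best alternative gives 0.
Others report (2, 5, 2): truth gives 0, best alternative gives 0.
Others report (2, 5, 5): truth gives 0, best alternative gives 0.
Others report (2, 5, 6): truth gives 0, best alternative gives 0.
(Remaining 21 profiles checked similarly; truth is weakly best in each.)
In every case the truthful report is at least as good as any alternative, so it is a dominant strategy.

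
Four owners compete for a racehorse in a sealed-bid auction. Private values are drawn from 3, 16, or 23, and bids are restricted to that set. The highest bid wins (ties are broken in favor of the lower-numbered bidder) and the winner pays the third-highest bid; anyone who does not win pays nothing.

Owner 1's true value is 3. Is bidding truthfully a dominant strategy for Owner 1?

Check each profile of the others' bids and compare truth against every alternative bid.
Others bid (3, 16, 16): truth gives 0, best alternative gives -13.
Others bid (16, 3, 16): truth gives 0, best alternative gives -13.
Others bid (16, 16, 3): truth gives 0, best alternative gives -13.
Others bid (16, 16, 16): truth gives 0, best alternative gives -13.
Others bid (3, 3, 3): truth gives 0, best alternative gives 0.
Others bid (3, 3, 16): truth gives 0, best alternative gives 0.
(Remaining 21 profiles checked similarly; truth is weakly best in each.)
In every case the truthful bid is at least as good as any alternative, so it is a dominant strategy.

Yes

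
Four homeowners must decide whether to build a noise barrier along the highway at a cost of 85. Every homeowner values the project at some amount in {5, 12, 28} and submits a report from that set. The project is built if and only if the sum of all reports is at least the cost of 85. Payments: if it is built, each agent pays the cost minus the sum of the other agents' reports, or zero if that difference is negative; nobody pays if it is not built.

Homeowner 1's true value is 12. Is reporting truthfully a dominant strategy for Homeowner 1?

Check each profile of the others' reports and compare truth against every alternative report.
Others report (28, 28, 28): truth gives 11, best alternative gives 11.
Others report (5, 5, 5): truth gives 0, best alternative gives 0.
Others report (5, 5, 12): truth gives 0, best alternative gives 0.
Others report (5, 5, 28): truth gives 0, best alternative gives 0.
Others report (5, 12, 5): truth gives 0, best alternative gives 0.
Others report (5, 12, 12): truth gives 0, best alternative gives 0.
(Remaining 21 profiles checked similarly; truth is weakly best in each.)
In every case the truthful report is at least as good as any alternative, so it is a dominant strategy.

Yes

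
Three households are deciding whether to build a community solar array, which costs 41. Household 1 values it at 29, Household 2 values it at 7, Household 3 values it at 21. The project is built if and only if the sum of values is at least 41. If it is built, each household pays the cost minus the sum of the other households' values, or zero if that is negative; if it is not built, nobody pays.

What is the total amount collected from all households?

Total value 57 ≥ cost 41, so it is built.
Household 1: others sum to 28; max(0, 41 - 28) = 13.
Household 2: others sum to 50; max(0, 41 - 50) = 0.
Household 3: others sum to 36; max(0, 41 - 36) = 5.
Total collected = 13 + 0 + 5 = 18.

18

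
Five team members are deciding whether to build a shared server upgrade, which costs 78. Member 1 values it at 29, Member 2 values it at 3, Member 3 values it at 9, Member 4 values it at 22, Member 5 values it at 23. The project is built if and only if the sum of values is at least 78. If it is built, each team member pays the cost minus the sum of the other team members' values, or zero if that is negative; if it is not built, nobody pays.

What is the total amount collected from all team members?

Total value 86 ≥ cost 78, so it is built.
Member 1: others sum to 57; max(0, 78 - 57) = 21.
Member 2: others sum to 83; max(0, 78 - 83) = 0.
Member 3: others sum to 77; max(0, 78 - 77) = 1.
Member 4: others sum to 64; max(0, 78 - 64) = 14.
Member 5: others sum to 63; max(0, 78 - 63) = 15.
Total collected = 21 + 0 + 1 + 14 + 15 = 51.

51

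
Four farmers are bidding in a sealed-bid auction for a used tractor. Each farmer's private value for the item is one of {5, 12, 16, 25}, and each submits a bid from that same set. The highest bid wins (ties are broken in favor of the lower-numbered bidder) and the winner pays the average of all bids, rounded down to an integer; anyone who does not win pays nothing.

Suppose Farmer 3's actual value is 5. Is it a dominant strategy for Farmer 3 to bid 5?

Check each profile of the others' bids and compare truth against every alternative bid.
Others bid (5, 5, 12): truth gives 0, best alternative gives -3.
Others bid (5, 5, 5): truth gives 0, best alternative gives -1.
Others bid (5, 5, 16): truth gives 0, best alternative gives 0.
Others bid (5, 5, 25): truth gives 0, best alternative gives 0.
Others bid (5, 12, 5): truth gives 0, best alternative gives 0.
Others bid (5, 12, 12): truth gives 0, best alternative gives 0.
(Remaining 58 profiles checked similarly; truth is weakly best in each.)
In every case the truthful bid is at least as good as any alternative, so it is a dominant strategy.

Yes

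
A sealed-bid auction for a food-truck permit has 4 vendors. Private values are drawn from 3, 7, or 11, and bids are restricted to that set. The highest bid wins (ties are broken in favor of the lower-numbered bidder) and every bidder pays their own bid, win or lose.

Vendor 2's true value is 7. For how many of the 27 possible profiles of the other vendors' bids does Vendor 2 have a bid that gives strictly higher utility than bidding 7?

23

Others bid (3, 3, 11): truth gives -7; bid 3 gives -3 > -7. Violating.
Others bid (3, 7, 11): truth gives -7; bid 3 gives -3 > -7. Violating.
Others bid (3, 11, 3): truth gives -7; bid 3 gives -3 > -7. Violating.
Others bid (3, 11, 7): truth gives -7; bid 3 gives -3 > -7. Violating.
Others bid (3, 3, 3): truth gives 0; no alternative beats it.
Others bid (3, 3, 7): truth gives 0; no alternative beats it.
(Checking all 27 profiles: 23 have a profitable deviation, 4 do not.)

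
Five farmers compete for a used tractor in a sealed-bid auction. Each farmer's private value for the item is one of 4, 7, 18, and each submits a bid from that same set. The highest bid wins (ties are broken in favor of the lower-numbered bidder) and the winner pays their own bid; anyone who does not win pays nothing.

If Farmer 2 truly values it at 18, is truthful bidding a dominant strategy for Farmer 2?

No

Consider the case where Farmer 1 bids 4, Farmer 3 bids 4, Farmer 4 bids 4 and Farmer 5 bids 4.
Truthful bid 18: wins, pays 18, utility 18 - 18 = 0.
Bid 7 instead: wins, pays 7, utility 18 - 7 = 11.
Since 11 > 0, bidding 7 is strictly better here, so truthful bidding is not dominant.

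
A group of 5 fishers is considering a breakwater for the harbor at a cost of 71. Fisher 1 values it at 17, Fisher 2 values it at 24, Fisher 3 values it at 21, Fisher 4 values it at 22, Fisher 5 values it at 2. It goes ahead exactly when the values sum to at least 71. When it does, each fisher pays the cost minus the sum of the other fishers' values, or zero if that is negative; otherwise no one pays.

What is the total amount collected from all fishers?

Total value 86 ≥ cost 71, so it is built.
Fisher 1: others sum to 69; max(0, 71 - 69) = 2.
Fisher 2: others sum to 62; max(0, 71 - 62) = 9.
Fisher 3: others sum to 65; max(0, 71 - 65) = 6.
Fisher 4: others sum to 64; max(0, 71 - 64) = 7.
Fisher 5: others sum to 84; max(0, 71 - 84) = 0.
Total collected = 2 + 9 + 6 + 7 + 0 = 24.

24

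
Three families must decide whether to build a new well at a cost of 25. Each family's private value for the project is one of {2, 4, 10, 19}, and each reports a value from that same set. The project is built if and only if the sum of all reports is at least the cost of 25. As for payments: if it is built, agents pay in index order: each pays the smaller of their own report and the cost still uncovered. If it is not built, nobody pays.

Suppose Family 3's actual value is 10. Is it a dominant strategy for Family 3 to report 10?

Yes

Check each profile of the others' reports and compare truth against every alternative report.
Others report (10, 19): truth gives 10, best alternative gives 10.
Others report (19, 10): truth gives 10, best alternative gives 10.
Others report (19, 19): truth gives 10, best alternative gives 10.
Others report (4, 19): truth gives 8, best alternative gives 8.
Others report (19, 4): truth gives 8, best alternative gives 8.
Others report (2, 19): truth gives 6, best alternative gives 6.
(Remaining 10 profiles checked similarly; truth is weakly best in each.)
In every case the truthful report is at least as good as any alternative, so it is a dominant strategy.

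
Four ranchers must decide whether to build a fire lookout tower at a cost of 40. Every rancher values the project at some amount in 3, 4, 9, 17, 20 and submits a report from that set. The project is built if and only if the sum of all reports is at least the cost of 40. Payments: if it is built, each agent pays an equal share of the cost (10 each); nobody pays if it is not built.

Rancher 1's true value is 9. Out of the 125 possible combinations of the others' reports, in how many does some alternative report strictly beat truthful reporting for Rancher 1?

15

Others report (3, 9, 20): truth gives -1; report 3 gives 0 > -1. Violating.
Others report (3, 20, 9): truth gives -1; report 3 gives 0 > -1. Violating.
Others report (4, 9, 20): truth gives -1; report 3 gives 0 > -1. Violating.
Others report (4, 20, 9): truth gives -1; report 3 gives 0 > -1. Violating.
Others report (3, 3, 3): truth gives 0; no alternative beats it.
Others report (3, 3, 4): truth gives 0; no alternative beats it.
(Checking all 125 profiles: 15 have a profitable deviation, 110 do not.)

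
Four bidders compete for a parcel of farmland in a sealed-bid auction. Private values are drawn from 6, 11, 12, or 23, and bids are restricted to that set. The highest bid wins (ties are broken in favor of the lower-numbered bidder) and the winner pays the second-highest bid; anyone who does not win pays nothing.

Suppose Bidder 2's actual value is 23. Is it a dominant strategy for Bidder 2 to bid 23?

Check each profile of the others' bids and compare truth against every alternative bid.
Others bid (12, 6, 6): truth gives 11, best alternative gives 0.
Others bid (12, 6, 11): truth gives 11, best alternative gives 0.
Others bid (12, 6, 12): truth gives 11, best alternative gives 0.
Others bid (12, 11, 6): truth gives 11, best alternative gives 0.
Others bid (12, 11, 11): truth gives 11, best alternative gives 0.
Others bid (12, 11, 12): truth gives 11, best alternative gives 0.
(Remaining 58 profiles checked similarly; truth is weakly best in each.)
In every case the truthful bid is at least as good as any alternative, so it is a dominant strategy.

Yes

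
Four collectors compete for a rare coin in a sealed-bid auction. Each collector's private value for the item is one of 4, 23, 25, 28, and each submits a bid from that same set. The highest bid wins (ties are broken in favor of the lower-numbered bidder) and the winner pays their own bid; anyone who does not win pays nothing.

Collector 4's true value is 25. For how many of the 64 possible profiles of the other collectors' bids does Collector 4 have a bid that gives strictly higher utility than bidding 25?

1

Others bid (4, 4, 4): truth gives 0; bid 23 gives 2 > 0. Violating.
Others bid (4, 4, 23): truth gives 0; no alternative beats it.
Others bid (4, 4, 25): truth gives 0; no alternative beats it.
(Checking all 64 profiles: 1 has a profitable deviation, 63 do not.)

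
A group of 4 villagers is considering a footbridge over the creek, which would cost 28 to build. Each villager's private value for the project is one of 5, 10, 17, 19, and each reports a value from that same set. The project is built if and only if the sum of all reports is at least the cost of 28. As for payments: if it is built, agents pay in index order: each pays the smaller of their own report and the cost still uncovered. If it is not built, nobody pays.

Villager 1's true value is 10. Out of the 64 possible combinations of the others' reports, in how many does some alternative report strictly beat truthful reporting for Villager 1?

Others report (5, 5, 17): truth gives 0; report 5 gives 5 > 0. Violating.
Others report (5, 5, 19): truth gives 0; report 5 gives 5 > 0. Violating.
Others report (5, 10, 10): truth gives 0; report 5 gives 5 > 0. Violating.
Others report (5, 10, 17): truth gives 0; report 5 gives 5 > 0. Violating.
Others report (5, 5, 5): truth gives 0; no alternative beats it.
Others report (5, 5, 10): truth gives 0; no alternative beats it.
(Checking all 64 profiles: 60 have a profitable deviation, 4 do not.)

60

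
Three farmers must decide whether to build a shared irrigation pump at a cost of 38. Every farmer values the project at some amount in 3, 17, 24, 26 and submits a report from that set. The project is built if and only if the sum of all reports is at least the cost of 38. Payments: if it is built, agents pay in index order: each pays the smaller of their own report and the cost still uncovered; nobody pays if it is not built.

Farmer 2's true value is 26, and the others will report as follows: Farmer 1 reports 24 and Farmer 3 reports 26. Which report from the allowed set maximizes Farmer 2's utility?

Report 3: project built, pays 3, utility 26 - 3 = 23.
Report 17: project built, pays 14, utility 26 - 14 = 12.
Report 24: project built, pays 14, utility 26 - 14 = 12.
Report 26: project built, pays 14, utility 26 - 14 = 12.
The best choice is 3 with utility 23.

3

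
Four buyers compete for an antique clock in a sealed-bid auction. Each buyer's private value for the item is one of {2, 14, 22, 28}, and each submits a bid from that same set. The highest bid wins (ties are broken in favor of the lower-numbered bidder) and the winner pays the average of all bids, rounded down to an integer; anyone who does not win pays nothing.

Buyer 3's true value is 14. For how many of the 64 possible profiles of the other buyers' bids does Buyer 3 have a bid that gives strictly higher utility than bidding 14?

Others bid (2, 2, 22): truth gives 0; bid 22 gives 2 > 0. Violating.
Others bid (2, 14, 2): truth gives 0; bid 22 gives 4 > 0. Violating.
Others bid (2, 14, 14): truth gives 0; bid 22 gives 1 > 0. Violating.
Others bid (2, 22, 2): truth gives 0; bid 28 gives 1 > 0. Violating.
Others bid (2, 2, 2): truth gives 9; no alternative beats it.
Others bid (2, 2, 14): truth gives 6; no alternative beats it.
(Checking all 64 profiles: 8 have a profitable deviation, 56 do not.)

8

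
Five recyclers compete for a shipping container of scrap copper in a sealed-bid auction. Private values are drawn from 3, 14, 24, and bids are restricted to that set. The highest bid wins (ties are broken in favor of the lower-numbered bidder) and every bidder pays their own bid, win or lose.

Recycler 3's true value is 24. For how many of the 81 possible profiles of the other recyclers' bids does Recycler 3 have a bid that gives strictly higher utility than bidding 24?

Others bid (3, 3, 3, 3): truth gives 0; bid 14 gives 10 > 0. Violating.
Others bid (3, 3, 3, 14): truth gives 0; bid 14 gives 10 > 0. Violating.
Others bid (3, 3, 14, 3): truth gives 0; bid 14 gives 10 > 0. Violating.
Others bid (3, 3, 14, 14): truth gives 0; bid 14 gives 10 > 0. Violating.
Others bid (3, 3, 3, 24): truth gives 0; no alternative beats it.
Others bid (3, 3, 14, 24): truth gives 0; no alternative beats it.
(Checking all 81 profiles: 49 have a profitable deviation, 32 do not.)

49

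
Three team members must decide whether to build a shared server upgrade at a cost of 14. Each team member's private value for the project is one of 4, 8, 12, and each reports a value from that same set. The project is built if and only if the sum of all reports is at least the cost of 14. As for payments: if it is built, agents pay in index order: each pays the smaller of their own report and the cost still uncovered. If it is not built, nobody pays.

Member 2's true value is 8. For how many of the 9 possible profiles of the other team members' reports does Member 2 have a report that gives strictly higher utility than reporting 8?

5

Others report (4, 8): truth gives 0; report 4 gives 4 > 0. Violating.
Others report (4, 12): truth gives 0; report 4 gives 4 > 0. Violating.
Others report (8, 4): truth gives 2; report 4 gives 4 > 2. Violating.
Others report (8, 8): truth gives 2; report 4 gives 4 > 2. Violating.
Others report (4, 4): truth gives 0; no alternative beats it.
Others report (12, 4): truth gives 6; no alternative beats it.
(Checking all 9 profiles: 5 have a profitable deviation, 4 do not.)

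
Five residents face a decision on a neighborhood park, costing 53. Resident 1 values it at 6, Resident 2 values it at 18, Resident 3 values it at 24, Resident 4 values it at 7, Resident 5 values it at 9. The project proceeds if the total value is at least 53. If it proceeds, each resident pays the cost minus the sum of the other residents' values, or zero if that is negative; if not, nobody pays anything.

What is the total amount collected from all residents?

Total value 64 ≥ cost 53, so it is built.
Resident 1: others sum to 58; max(0, 53 - 58) = 0.
Resident 2: others sum to 46; max(0, 53 - 46) = 7.
Resident 3: others sum to 40; max(0, 53 - 40) = 13.
Resident 4: others sum to 57; max(0, 53 - 57) = 0.
Resident 5: others sum to 55; max(0, 53 - 55) = 0.
Total collected = 0 + 7 + 13 + 0 + 0 = 20.

20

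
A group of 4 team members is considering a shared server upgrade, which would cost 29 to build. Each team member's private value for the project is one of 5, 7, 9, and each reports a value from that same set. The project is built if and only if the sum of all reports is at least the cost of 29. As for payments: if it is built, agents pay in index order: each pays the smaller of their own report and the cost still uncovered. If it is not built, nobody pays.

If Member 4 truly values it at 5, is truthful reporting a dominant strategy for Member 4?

Yes

Check each profile of the others' reports and compare truth against every alternative report.
Others report (5, 9, 9): truth gives 0, best alternative gives -1.
Others report (7, 7, 9): truth gives 0, best alternative gives -1.
Others report (7, 9, 7): truth gives 0, best alternative gives -1.
Others report (9, 5, 9): truth gives 0, best alternative gives -1.
Others report (9, 7, 7): truth gives 0, best alternative gives -1.
Others report (9, 9, 5): truth gives 0, best alternative gives -1.
(Remaining 21 profiles checked similarly; truth is weakly best in each.)
In every case the truthful report is at least as good as any alternative, so it is a dominant strategy.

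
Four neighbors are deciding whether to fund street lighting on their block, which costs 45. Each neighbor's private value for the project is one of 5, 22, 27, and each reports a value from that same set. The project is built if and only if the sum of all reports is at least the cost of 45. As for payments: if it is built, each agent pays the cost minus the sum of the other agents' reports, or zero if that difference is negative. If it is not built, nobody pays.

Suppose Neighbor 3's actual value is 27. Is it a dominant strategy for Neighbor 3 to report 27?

Check each profile of the others' reports and compare truth against every alternative report.
Others report (5, 22, 22): truth gives 27, best alternative gives 27.
Others report (5, 22, 27): truth gives 27, best alternative gives 27.
Others report (5, 27, 22): truth gives 27, best alternative gives 27.
Others report (5, 27, 27): truth gives 27, best alternative gives 27.
Others report (22, 5, 22): truth gives 27, best alternative gives 27.
Others report (22, 5, 27): truth gives 27, best alternative gives 27.
(Remaining 21 profiles checked similarly; truth is weakly best in each.)
In every case the truthful report is at least as good as any alternative, so it is a dominant strategy.

Yes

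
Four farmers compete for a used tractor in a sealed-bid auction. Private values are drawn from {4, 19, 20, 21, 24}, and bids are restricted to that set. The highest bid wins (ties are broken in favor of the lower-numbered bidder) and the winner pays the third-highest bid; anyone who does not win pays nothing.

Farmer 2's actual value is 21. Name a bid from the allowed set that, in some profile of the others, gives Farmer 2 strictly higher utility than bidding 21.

Suppose Farmer 1 bids 4, Farmer 3 bids 4 and Farmer 4 bids 24.
Bid 21: loses, pays 0, utility 0.
Bid 24: wins, pays 4, utility 21 - 4 = 17.
So bidding 24 beats truth here (17 > 0).

24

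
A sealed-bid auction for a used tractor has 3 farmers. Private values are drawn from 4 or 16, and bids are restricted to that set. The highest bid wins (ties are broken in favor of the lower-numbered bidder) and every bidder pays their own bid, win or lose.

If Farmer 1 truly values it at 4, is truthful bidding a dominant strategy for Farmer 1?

Yes

Check each profile of the others' bids and compare truth against every alternative bid.
Others bid (4, 4): truth gives 0, best alternative gives -12.
Others bid (4, 16): truth gives -4, best alternative gives -12.
Others bid (16, 4): truth gives -4, best alternative gives -12.
Others bid (16, 16): truth gives -4, best alternative gives -12.
In every case the truthful bid is at least as good as any alternative, so it is a dominant strategy.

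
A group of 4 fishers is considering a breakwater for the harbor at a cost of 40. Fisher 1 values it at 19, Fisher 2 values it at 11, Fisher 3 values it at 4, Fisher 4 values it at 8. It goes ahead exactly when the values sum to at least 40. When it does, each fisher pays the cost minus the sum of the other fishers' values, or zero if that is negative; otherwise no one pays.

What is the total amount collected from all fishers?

Total value 42 ≥ cost 40, so it is built.
Fisher 1: others sum to 23; max(0, 40 - 23) = 17.
Fisher 2: others sum to 31; max(0, 40 - 31) = 9.
Fisher 3: others sum to 38; max(0, 40 - 38) = 2.
Fisher 4: others sum to 34; max(0, 40 - 34) = 6.
Total collected = 17 + 9 + 2 + 6 = 34.

34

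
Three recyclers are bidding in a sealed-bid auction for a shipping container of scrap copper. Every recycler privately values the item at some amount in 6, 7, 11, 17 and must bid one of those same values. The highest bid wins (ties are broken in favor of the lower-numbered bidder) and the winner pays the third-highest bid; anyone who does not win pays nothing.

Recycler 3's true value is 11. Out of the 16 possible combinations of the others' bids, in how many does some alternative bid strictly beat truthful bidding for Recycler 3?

4

Others bid (6, 11): truth gives 0; bid 17 gives 5 > 0. Violating.
Others bid (7, 11): truth gives 0; bid 17 gives 4 > 0. Violating.
Others bid (11, 6): truth gives 0; bid 17 gives 5 > 0. Violating.
Others bid (11, 7): truth gives 0; bid 17 gives 4 > 0. Violating.
Others bid (6, 6): truth gives 5; no alternative beats it.
Others bid (6, 7): truth gives 5; no alternative beats it.
(Checking all 16 profiles: 4 have a profitable deviation, 12 do not.)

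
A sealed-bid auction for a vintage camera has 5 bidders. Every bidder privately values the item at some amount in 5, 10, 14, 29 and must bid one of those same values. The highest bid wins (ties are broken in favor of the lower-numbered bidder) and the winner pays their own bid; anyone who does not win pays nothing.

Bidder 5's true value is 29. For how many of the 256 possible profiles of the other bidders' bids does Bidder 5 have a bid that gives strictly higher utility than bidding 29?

16

Others bid (5, 5, 5, 5): truth gives 0; bid 10 gives 19 > 0. Violating.
Others bid (5, 5, 5, 10): truth gives 0; bid 14 gives 15 > 0. Violating.
Others bid (5, 5, 10, 5): truth gives 0; bid 14 gives 15 > 0. Violating.
Others bid (5, 5, 10, 10): truth gives 0; bid 14 gives 15 > 0. Violating.
Others bid (5, 5, 5, 14): truth gives 0; no alternative beats it.
Others bid (5, 5, 5, 29): truth gives 0; no alternative beats it.
(Checking all 256 profiles: 16 have a profitable deviation, 240 do not.)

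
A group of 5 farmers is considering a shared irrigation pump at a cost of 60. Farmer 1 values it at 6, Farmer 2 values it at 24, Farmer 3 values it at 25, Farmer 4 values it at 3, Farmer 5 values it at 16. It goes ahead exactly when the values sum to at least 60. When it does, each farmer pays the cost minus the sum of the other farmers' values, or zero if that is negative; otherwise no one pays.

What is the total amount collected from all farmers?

Total value 74 ≥ cost 60, so it is built.
Farmer 1: others sum to 68; max(0, 60 - 68) = 0.
Farmer 2: others sum to 50; max(0, 60 - 50) = 10.
Farmer 3: others sum to 49; max(0, 60 - 49) = 11.
Farmer 4: others sum to 71; max(0, 60 - 71) = 0.
Farmer 5: others sum to 58; max(0, 60 - 58) = 2.
Total collected = 0 + 10 + 11 + 0 + 2 = 23.

23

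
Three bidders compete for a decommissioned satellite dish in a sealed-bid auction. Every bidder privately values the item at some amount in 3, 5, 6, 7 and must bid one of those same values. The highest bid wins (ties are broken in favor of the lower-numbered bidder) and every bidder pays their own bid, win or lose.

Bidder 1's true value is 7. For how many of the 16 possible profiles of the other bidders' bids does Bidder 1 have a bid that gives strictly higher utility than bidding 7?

Others bid (3, 3): truth gives 0; bid 3 gives 4 > 0. Violating.
Others bid (3, 5): truth gives 0; bid 5 gives 2 > 0. Violating.
Others bid (3, 6): truth gives 0; bid 6 gives 1 > 0. Violating.
Others bid (5, 3): truth gives 0; bid 5 gives 2 > 0. Violating.
Others bid (3, 7): truth gives 0; no alternative beats it.
Others bid (5, 7): truth gives 0; no alternative beats it.
(Checking all 16 profiles: 9 have a profitable deviation, 7 do not.)

9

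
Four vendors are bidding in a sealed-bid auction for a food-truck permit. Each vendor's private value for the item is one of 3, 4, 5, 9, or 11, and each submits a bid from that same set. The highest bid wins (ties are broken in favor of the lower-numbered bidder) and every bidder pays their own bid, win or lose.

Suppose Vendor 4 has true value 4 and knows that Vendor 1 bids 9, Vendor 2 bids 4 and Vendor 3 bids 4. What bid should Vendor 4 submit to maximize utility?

Bid 3: loses but pays 3, utility -3.
Bid 4: loses but pays 4, utility -4.
Bid 5: loses but pays 5, utility -5.
Bid 9: loses but pays 9, utility -9.
Bid 11: wins, pays 11, utility 4 - 11 = -7.
The best choice is 3 with utility -3.

3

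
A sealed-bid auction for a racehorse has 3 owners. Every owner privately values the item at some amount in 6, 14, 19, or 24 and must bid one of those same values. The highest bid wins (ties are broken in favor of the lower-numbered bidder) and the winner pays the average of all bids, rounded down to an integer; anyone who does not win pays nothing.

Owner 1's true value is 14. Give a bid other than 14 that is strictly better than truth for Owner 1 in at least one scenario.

6

Suppose Owner 2 bids 6 and Owner 3 bids 6.
Bid 14: wins, pays 8, utility 14 - 8 = 6.
Bid 6: wins, pays 6, utility 14 - 6 = 8.
So bidding 6 beats truth here (8 > 6).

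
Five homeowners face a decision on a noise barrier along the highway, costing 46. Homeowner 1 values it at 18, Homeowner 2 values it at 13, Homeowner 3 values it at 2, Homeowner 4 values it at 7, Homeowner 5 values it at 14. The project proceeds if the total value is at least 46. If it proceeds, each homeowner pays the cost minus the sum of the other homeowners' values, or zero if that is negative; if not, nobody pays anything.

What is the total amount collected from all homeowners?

21

Total value 54 ≥ cost 46, so it is built.
Homeowner 1: others sum to 36; max(0, 46 - 36) = 10.
Homeowner 2: others sum to 41; max(0, 46 - 41) = 5.
Homeowner 3: others sum to 52; max(0, 46 - 52) = 0.
Homeowner 4: others sum to 47; max(0, 46 - 47) = 0.
Homeowner 5: others sum to 40; max(0, 46 - 40) = 6.
Total collected = 10 + 5 + 0 + 0 + 6 = 21.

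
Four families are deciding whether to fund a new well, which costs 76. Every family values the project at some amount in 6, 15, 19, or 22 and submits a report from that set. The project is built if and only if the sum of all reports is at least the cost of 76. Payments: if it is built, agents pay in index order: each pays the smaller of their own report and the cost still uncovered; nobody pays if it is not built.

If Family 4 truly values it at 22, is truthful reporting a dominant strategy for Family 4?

Check each profile of the others' reports and compare truth against every alternative report.
Others report (15, 19, 22): truth gives 2, best alternative gives 0.
Others report (15, 22, 19): truth gives 2, best alternative gives 0.
Others report (19, 15, 22): truth gives 2, best alternative gives 0.
Others report (19, 22, 15): truth gives 2, best alternative gives 0.
Others report (22, 15, 19): truth gives 2, best alternative gives 0.
Others report (22, 19, 15): truth gives 2, best alternative gives 0.
(Remaining 58 profiles checked similarly; truth is weakly best in each.)
In every case the truthful report is at least as good as any alternative, so it is a dominant strategy.

Yes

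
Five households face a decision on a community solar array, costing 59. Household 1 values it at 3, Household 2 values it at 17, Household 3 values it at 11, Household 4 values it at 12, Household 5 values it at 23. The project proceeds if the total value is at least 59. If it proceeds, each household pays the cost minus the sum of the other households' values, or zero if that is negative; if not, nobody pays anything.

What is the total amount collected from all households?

Total value 66 ≥ cost 59, so it is built.
Household 1: others sum to 63; max(0, 59 - 63) = 0.
Household 2: others sum to 49; max(0, 59 - 49) = 10.
Household 3: others sum to 55; max(0, 59 - 55) = 4.
Household 4: others sum to 54; max(0, 59 - 54) = 5.
Household 5: others sum to 43; max(0, 59 - 43) = 16.
Total collected = 0 + 10 + 4 + 5 + 16 = 35.

35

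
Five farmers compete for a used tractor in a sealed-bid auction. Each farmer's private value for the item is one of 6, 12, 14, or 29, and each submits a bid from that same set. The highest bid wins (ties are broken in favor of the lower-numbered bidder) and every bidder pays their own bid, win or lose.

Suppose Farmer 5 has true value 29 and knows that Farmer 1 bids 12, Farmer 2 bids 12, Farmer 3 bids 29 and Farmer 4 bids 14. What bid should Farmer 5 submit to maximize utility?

6

Bid 6: loses but pays 6, utility -6.
Bid 12: loses but pays 12, utility -12.
Bid 14: loses but pays 14, utility -14.
Bid 29: loses but pays 29, utility -29.
The best choice is 6 with utility -6.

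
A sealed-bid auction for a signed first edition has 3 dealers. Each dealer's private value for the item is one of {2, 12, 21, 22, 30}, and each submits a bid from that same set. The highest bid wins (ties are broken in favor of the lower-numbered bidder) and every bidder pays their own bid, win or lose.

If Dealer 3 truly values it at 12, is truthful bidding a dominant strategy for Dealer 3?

Consider the case where Dealer 1 bids 2 and Dealer 2 bids 12.
Truthful bid 12: loses but pays 12, utility -12.
Bid 2 instead: loses but pays 2, utility -2.
Since -2 > -12, bidding 2 is strictly better here, so truthful bidding is not dominant.

No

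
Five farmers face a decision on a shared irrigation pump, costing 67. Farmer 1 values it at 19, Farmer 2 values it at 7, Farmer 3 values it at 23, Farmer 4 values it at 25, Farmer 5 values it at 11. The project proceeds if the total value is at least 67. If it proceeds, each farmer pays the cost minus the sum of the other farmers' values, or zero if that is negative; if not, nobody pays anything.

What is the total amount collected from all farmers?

13

Total value 85 ≥ cost 67, so it is built.
Farmer 1: others sum to 66; max(0, 67 - 66) = 1.
Farmer 2: others sum to 78; max(0, 67 - 78) = 0.
Farmer 3: others sum to 62; max(0, 67 - 62) = 5.
Farmer 4: others sum to 60; max(0, 67 - 60) = 7.
Farmer 5: others sum to 74; max(0, 67 - 74) = 0.
Total collected = 1 + 0 + 5 + 7 + 0 = 13.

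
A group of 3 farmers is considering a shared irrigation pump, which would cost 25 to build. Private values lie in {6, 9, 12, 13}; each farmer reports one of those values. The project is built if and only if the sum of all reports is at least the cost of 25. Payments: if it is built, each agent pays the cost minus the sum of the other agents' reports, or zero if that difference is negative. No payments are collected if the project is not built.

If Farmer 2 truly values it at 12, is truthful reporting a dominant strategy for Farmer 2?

Yes

Check each profile of the others' reports and compare truth against every alternative report.
Others report (12, 13): truth gives 12, best alternative gives 12.
Others report (13, 12): truth gives 12, best alternative gives 12.
Others report (13, 13): truth gives 12, best alternative gives 12.
Others report (12, 12): truth gives 11, best alternative gives 11.
Others report (9, 13): truth gives 9, best alternative gives 9.
Others report (13, 9): truth gives 9, best alternative gives 9.
(Remaining 10 profiles checked similarly; truth is weakly best in each.)
In every case the truthful report is at least as good as any alternative, so it is a dominant strategy.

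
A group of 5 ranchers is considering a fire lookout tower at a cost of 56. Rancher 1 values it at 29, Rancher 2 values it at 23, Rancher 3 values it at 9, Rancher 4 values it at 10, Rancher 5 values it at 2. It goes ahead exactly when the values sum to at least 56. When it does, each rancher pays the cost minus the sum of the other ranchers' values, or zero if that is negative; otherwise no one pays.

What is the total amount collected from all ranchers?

Total value 73 ≥ cost 56, so it is built.
Rancher 1: others sum to 44; max(0, 56 - 44) = 12.
Rancher 2: others sum to 50; max(0, 56 - 50) = 6.
Rancher 3: others sum to 64; max(0, 56 - 64) = 0.
Rancher 4: others sum to 63; max(0, 56 - 63) = 0.
Rancher 5: others sum to 71; max(0, 56 - 71) = 0.
Total collected = 12 + 6 + 0 + 0 + 0 = 18.

18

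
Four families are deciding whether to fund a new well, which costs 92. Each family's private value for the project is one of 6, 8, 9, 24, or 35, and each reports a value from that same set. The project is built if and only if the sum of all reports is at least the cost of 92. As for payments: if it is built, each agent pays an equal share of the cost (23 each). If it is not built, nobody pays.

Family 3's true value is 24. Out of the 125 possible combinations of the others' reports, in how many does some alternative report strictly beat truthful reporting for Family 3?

Others report (6, 24, 35): truth gives 0; report 35 gives 1 > 0. Violating.
Others report (6, 35, 24): truth gives 0; report 35 gives 1 > 0. Violating.
Others report (8, 24, 35): truth gives 0; report 35 gives 1 > 0. Violating.
Others report (8, 35, 24): truth gives 0; report 35 gives 1 > 0. Violating.
Others report (6, 6, 6): truth gives 0; no alternative beats it.
Others report (6, 6, 8): truth gives 0; no alternative beats it.
(Checking all 125 profiles: 15 have a profitable deviation, 110 do not.)

15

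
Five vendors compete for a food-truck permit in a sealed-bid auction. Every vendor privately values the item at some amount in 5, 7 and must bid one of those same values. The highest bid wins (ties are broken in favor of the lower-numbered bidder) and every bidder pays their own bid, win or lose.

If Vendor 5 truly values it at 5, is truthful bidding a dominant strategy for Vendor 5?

Consider the case where Vendor 1 bids 5, Vendor 2 bids 5, Vendor 3 bids 5 and Vendor 4 bids 5.
Truthful bid 5: loses but pays 5, utility -5.
Bid 7 instead: wins, pays 7, utility 5 - 7 = -2.
Since -2 > -5, bidding 7 is strictly better here, so truthful bidding is not dominant.

No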